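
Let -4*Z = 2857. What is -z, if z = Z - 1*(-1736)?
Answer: -4087/4 ≈ -1021.8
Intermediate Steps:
Z = -2857/4 (Z = -1/4*2857 = -2857/4 ≈ -714.25)
z = 4087/4 (z = -2857/4 - 1*(-1736) = -2857/4 + 1736 = 4087/4 ≈ 1021.8)
-z = -1*4087/4 = -4087/4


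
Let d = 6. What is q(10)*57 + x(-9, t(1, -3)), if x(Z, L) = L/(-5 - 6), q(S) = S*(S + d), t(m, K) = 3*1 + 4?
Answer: 100313/11 ≈ 9119.4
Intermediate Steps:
t(m, K) = 7 (t(m, K) = 3 + 4 = 7)
q(S) = S*(6 + S) (q(S) = S*(S + 6) = S*(6 + S))
x(Z, L) = -L/11 (x(Z, L) = L/(-11) = L*(-1/11) = -L/11)
q(10)*57 + x(-9, t(1, -3)) = (10*(6 + 10))*57 - 1/11*7 = (10*16)*57 - 7/11 = 160*57 - 7/11 = 9120 - 7/11 = 100313/11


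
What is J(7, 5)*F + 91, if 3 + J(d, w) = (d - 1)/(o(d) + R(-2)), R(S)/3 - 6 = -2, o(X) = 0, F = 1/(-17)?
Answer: 3099/34 ≈ 91.147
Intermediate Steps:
F = -1/17 ≈ -0.058824
R(S) = 12 (R(S) = 18 + 3*(-2) = 18 - 6 = 12)
J(d, w) = -37/12 + d/12 (J(d, w) = -3 + (d - 1)/(0 + 12) = -3 + (-1 + d)/12 = -3 + (-1 + d)*(1/12) = -3 + (-1/12 + d/12) = -37/12 + d/12)
J(7, 5)*F + 91 = (-37/12 + (1/12)*7)*(-1/17) + 91 = (-37/12 + 7/12)*(-1/17) + 91 = -5/2*(-1/17) + 91 = 5/34 + 91 = 3099/34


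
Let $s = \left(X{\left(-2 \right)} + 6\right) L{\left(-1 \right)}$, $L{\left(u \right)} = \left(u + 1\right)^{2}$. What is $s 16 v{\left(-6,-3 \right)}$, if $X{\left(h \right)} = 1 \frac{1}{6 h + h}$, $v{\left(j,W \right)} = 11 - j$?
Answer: $0$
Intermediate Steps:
$X{\left(h \right)} = \frac{1}{7 h}$ ($X{\left(h \right)} = 1 \frac{1}{7 h} = \frac{1}{7 h}$)
$L{\left(u \right)} = \left(1 + u\right)^{2}$
$s = 0$ ($s = \left(\frac{1}{7 \left(-2\right)} + 6\right) \left(1 - 1\right)^{2} = \left(\frac{1}{7} \left(- \frac{1}{2}\right) + 6\right) 0^{2} = \left(- \frac{1}{14} + 6\right) 0 = \frac{83}{14} \cdot 0 = 0$)
$s 16 v{\left(-6,-3 \right)} = 0 \cdot 16 \left(11 - -6\right) = 0 \left(11 + 6\right) = 0 \cdot 17 = 0$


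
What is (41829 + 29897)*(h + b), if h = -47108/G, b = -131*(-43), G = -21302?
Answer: 4305040209462/10651 ≈ 4.0419e+8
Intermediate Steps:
b = 5633
h = 23554/10651 (h = -47108/(-21302) = -47108*(-1/21302) = 23554/10651 ≈ 2.2114)
(41829 + 29897)*(h + b) = (41829 + 29897)*(23554/10651 + 5633) = 71726*(60020637/10651) = 4305040209462/10651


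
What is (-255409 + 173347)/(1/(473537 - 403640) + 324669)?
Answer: -2867943807/11346694547 ≈ -0.25276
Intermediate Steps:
(-255409 + 173347)/(1/(473537 - 403640) + 324669) = -82062/(1/69897 + 324669) = -82062/22693389094/69897 = -82062*69897/22693389094 = -2867943807/11346694547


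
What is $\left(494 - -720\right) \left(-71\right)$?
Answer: $-86194$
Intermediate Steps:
$\left(494 - -720\right) \left(-71\right) = \left(494 + 720\right) \left(-71\right) = 1214 \left(-71\right) = -86194$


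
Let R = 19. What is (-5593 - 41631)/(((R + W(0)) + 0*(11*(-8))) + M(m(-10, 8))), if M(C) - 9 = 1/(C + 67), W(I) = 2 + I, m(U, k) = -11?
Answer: -2644544/1681 ≈ -1573.2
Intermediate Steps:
M(C) = 9 + 1/(67 + C) (M(C) = 9 + 1/(C + 67) = 9 + 1/(67 + C))
(-5593 - 41631)/(((R + W(0)) + 0*(11*(-8))) + M(m(-10, 8))) = (-5593 - 41631)/(((19 + (2 + 0)) + 0*(11*(-8))) + (604 + 9*(-11))/(67 - 11)) = -47224/(((19 + 2) + 0*(-88)) + (604 - 99)/56) = -47224/((21 + 0) + (1/56)*505) = -47224/(21 + 505/56) = -47224/1681/56 = -47224*56/1681 = -2644544/1681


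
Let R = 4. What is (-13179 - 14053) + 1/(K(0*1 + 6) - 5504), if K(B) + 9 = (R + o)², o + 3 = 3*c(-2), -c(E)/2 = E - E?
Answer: -150102785/5512 ≈ -27232.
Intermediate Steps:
c(E) = 0 (c(E) = -2*(E - E) = -2*0 = 0)
o = -3 (o = -3 + 3*0 = -3 + 0 = -3)
K(B) = -8 (K(B) = -9 + (4 - 3)² = -9 + 1² = -9 + 1 = -8)
(-13179 - 14053) + 1/(K(0*1 + 6) - 5504) = (-13179 - 14053) + 1/(-8 - 5504) = -27232 + 1/(-5512) = -27232 - 1/5512 = -150102785/5512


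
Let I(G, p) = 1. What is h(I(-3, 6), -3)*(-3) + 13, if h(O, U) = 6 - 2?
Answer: 1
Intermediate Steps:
h(O, U) = 4
h(I(-3, 6), -3)*(-3) + 13 = 4*(-3) + 13 = -12 + 13 = 1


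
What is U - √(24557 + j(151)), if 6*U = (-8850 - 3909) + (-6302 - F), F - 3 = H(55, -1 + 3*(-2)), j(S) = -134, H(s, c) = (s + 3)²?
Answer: -3738 - √24423 ≈ -3894.3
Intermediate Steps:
H(s, c) = (3 + s)²
F = 3367 (F = 3 + (3 + 55)² = 3 + 58² = 3 + 3364 = 3367)
U = -3738 (U = ((-8850 - 3909) + (-6302 - 1*3367))/6 = (-12759 + (-6302 - 3367))/6 = (-12759 - 9669)/6 = (⅙)*(-22428) = -3738)
U - √(24557 + j(151)) = -3738 - √(24557 - 134) = -3738 - √24423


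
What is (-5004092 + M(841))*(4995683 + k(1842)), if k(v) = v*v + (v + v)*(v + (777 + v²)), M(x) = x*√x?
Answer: -62334510004843557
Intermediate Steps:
M(x) = x^(3/2)
k(v) = v² + 2*v*(777 + v + v²) (k(v) = v² + (2*v)*(777 + v + v²) = v² + 2*v*(777 + v + v²))
(-5004092 + M(841))*(4995683 + k(1842)) = (-5004092 + 841^(3/2))*(4995683 + 1842*(1554 + 2*1842² + 3*1842)) = (-5004092 + 24389)*(4995683 + 1842*(1554 + 2*3392964 + 5526)) = -4979703*(4995683 + 1842*(1554 + 6785928 + 5526)) = -4979703*(4995683 + 1842*6793008) = -4979703*(4995683 + 12512720736) = -4979703*12517716419 = -62334510004843557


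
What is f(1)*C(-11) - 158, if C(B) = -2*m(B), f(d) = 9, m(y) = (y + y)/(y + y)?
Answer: -176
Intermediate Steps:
m(y) = 1 (m(y) = (2*y)/((2*y)) = (2*y)*(1/(2*y)) = 1)
C(B) = -2 (C(B) = -2*1 = -2)
f(1)*C(-11) - 158 = 9*(-2) - 158 = -18 - 158 = -176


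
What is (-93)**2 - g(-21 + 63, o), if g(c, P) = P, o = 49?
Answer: 8600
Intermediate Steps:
(-93)**2 - g(-21 + 63, o) = (-93)**2 - 1*49 = 8649 - 49 = 8600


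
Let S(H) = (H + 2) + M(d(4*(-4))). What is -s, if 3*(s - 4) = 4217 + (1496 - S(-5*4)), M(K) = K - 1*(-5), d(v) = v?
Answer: -1918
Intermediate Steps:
M(K) = 5 + K (M(K) = K + 5 = 5 + K)
S(H) = -9 + H (S(H) = (H + 2) + (5 + 4*(-4)) = (2 + H) + (5 - 16) = (2 + H) - 11 = -9 + H)
s = 1918 (s = 4 + (4217 + (1496 - (-9 - 5*4)))/3 = 4 + (4217 + (1496 - (-9 - 20)))/3 = 4 + (4217 + (1496 - 1*(-29)))/3 = 4 + (4217 + (1496 + 29))/3 = 4 + (4217 + 1525)/3 = 4 + (⅓)*5742 = 4 + 1914 = 1918)
-s = -1*1918 = -1918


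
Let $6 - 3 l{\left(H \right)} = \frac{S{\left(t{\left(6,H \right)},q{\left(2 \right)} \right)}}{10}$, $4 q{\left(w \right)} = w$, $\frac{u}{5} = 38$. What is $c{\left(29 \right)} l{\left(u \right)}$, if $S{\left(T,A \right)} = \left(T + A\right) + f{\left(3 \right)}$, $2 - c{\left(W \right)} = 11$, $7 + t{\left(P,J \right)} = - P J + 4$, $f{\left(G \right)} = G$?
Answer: $- \frac{7197}{20} \approx -359.85$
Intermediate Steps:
$t{\left(P,J \right)} = -3 - J P$ ($t{\left(P,J \right)} = -7 + \left(- P J + 4\right) = -7 - \left(-4 + J P\right) = -3 - J P$)
$u = 190$ ($u = 5 \cdot 38 = 190$)
$q{\left(w \right)} = \frac{w}{4}$
$c{\left(W \right)} = -9$ ($c{\left(W \right)} = 2 - 11 = -9$)
$S{\left(T,A \right)} = 3 + A + T$ ($S{\left(T,A \right)} = \left(T + A\right) + 3 = \left(A + T\right) + 3 = 3 + A + T$)
$l{\left(H \right)} = \frac{119}{60} + \frac{H}{5}$ ($l{\left(H \right)} = 2 - \frac{\left(3 + \frac{1}{4} \cdot 2 - \left(3 + H 6\right)\right) \frac{1}{10}}{3} = 2 - \frac{\left(3 + \frac{1}{2} - \left(3 + 6 H\right)\right) \frac{1}{10}}{3} = 2 - \frac{\left(\frac{1}{2} - 6 H\right) \frac{1}{10}}{3} = 2 - \frac{\frac{1}{20} - \frac{3 H}{5}}{3} = 2 + \left(- \frac{1}{60} + \frac{H}{5}\right) = \frac{119}{60} + \frac{H}{5}$)
$c{\left(29 \right)} l{\left(u \right)} = - 9 \left(\frac{119}{60} + \frac{1}{5} \cdot 190\right) = - 9 \left(\frac{119}{60} + 38\right) = \left(-9\right) \frac{2399}{60} = - \frac{7197}{20}$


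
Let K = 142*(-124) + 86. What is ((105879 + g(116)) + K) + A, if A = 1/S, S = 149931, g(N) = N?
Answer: 13264845364/149931 ≈ 88473.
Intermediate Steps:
K = -17522 (K = -17608 + 86 = -17522)
A = 1/149931 ≈ 6.6697e-6
((105879 + g(116)) + K) + A = ((105879 + 116) - 17522) + 1/149931 = (105995 - 17522) + 1/149931 = 88473 + 1/149931 = 13264845364/149931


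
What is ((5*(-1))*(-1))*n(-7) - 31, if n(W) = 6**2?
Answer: 149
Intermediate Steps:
n(W) = 36
((5*(-1))*(-1))*n(-7) - 31 = ((5*(-1))*(-1))*36 - 31 = -5*(-1)*36 - 31 = 5*36 - 31 = 180 - 31 = 149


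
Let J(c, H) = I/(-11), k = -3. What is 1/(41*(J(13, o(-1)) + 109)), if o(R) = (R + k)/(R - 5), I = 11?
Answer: 1/4428 ≈ 0.00022584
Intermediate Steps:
o(R) = (-3 + R)/(-5 + R) (o(R) = (R - 3)/(R - 5) = (-3 + R)/(-5 + R))
J(c, H) = -1 (J(c, H) = 11/(-11) = 11*(-1/11) = -1)
1/(41*(J(13, o(-1)) + 109)) = 1/(41*(-1 + 109)) = 1/(41*108) = 1/4428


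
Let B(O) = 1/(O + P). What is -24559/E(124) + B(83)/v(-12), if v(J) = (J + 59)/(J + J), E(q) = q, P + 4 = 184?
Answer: -303576775/1532764 ≈ -198.06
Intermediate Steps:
P = 180 (P = -4 + 184 = 180)
v(J) = (59 + J)/(2*J) (v(J) = (59 + J)/((2*J)) = (59 + J)*(1/(2*J)) = (59 + J)/(2*J))
B(O) = 1/(180 + O) (B(O) = 1/(O + 180) = 1/(180 + O))
-24559/E(124) + B(83)/v(-12) = -24559/124 + 1/((180 + 83)*(((½)*(59 - 12)/(-12)))) = -24559*1/124 + 1/(263*(((½)*(-1/12)*47))) = -24559/124 + 1/(263*(-47/24)) = -24559/124 + (1/263)*(-24/47) = -24559/124 - 24/12361 = -303576775/1532764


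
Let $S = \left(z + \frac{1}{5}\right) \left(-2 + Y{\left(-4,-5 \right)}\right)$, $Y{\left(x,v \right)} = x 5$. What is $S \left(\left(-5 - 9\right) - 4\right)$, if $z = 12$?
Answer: $\frac{24156}{5} \approx 4831.2$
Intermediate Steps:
$Y{\left(x,v \right)} = 5 x$
$S = - \frac{1342}{5}$ ($S = \left(12 + \frac{1}{5}\right) \left(-2 + 5 \left(-4\right)\right) = \left(12 + \frac{1}{5}\right) \left(-2 - 20\right) = \frac{61}{5} \left(-22\right) = - \frac{1342}{5} \approx -268.4$)
$S \left(\left(-5 - 9\right) - 4\right) = - \frac{1342 \left(\left(-5 - 9\right) - 4\right)}{5} = - \frac{1342 \left(-14 - 4\right)}{5} = \left(- \frac{1342}{5}\right) \left(-18\right) = \frac{24156}{5}$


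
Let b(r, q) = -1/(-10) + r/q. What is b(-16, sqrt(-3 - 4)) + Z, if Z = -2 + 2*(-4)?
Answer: -99/10 + 16*I*sqrt(7)/7 ≈ -9.9 + 6.0474*I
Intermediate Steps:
b(r, q) = 1/10 + r/q (b(r, q) = -1*(-1/10) + r/q = 1/10 + r/q)
Z = -10 (Z = -2 - 8 = -10)
b(-16, sqrt(-3 - 4)) + Z = (-16 + sqrt(-3 - 4)/10)/(sqrt(-3 - 4)) - 10 = (-16 + sqrt(-7)/10)/(sqrt(-7)) - 10 = (-16 + (I*sqrt(7))/10)/((I*sqrt(7))) - 10 = (-I*sqrt(7)/7)*(-16 + I*sqrt(7)/10) - 10 = -I*sqrt(7)*(-16 + I*sqrt(7)/10)/7 - 10 = -10 - I*sqrt(7)*(-16 + I*sqrt(7)/10)/7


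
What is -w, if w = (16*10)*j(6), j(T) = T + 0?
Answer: -960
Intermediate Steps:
j(T) = T
w = 960 (w = (16*10)*6 = 160*6 = 960)
-w = -1*960 = -960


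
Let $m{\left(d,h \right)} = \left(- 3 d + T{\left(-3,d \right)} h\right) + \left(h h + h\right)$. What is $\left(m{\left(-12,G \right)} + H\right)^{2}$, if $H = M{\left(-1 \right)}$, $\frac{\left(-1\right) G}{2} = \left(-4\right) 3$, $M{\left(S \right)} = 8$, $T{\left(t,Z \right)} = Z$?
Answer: $126736$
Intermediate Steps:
$G = 24$ ($G = - 2 \left(\left(-4\right) 3\right) = \left(-2\right) \left(-12\right) = 24$)
$H = 8$
$m{\left(d,h \right)} = h + h^{2} - 3 d + d h$ ($m{\left(d,h \right)} = \left(- 3 d + d h\right) + \left(h h + h\right) = \left(- 3 d + d h\right) + \left(h^{2} + h\right) = \left(- 3 d + d h\right) + \left(h + h^{2}\right) = h + h^{2} - 3 d + d h$)
$\left(m{\left(-12,G \right)} + H\right)^{2} = \left(\left(24 + 24^{2} - -36 - 288\right) + 8\right)^{2} = \left(\left(24 + 576 + 36 - 288\right) + 8\right)^{2} = \left(348 + 8\right)^{2} = 356^{2} = 126736$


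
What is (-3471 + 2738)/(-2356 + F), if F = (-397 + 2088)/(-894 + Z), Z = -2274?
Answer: 2322144/7465499 ≈ 0.31105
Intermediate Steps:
F = -1691/3168 (F = (-397 + 2088)/(-894 - 2274) = 1691/(-3168) = 1691*(-1/3168) = -1691/3168 ≈ -0.53378)
(-3471 + 2738)/(-2356 + F) = (-3471 + 2738)/(-2356 - 1691/3168) = -733/(-7465499/3168) = -733*(-3168/7465499) = 2322144/7465499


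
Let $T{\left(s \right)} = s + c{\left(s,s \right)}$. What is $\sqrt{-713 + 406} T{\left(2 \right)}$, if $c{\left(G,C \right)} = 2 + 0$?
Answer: $4 i \sqrt{307} \approx 70.086 i$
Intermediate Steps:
$c{\left(G,C \right)} = 2$
$T{\left(s \right)} = 2 + s$ ($T{\left(s \right)} = s + 2 = 2 + s$)
$\sqrt{-713 + 406} T{\left(2 \right)} = \sqrt{-713 + 406} \left(2 + 2\right) = \sqrt{-307} \cdot 4 = i \sqrt{307} \cdot 4 = 4 i \sqrt{307}$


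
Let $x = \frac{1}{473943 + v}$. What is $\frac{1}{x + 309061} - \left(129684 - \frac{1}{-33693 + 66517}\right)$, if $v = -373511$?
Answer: $- \frac{1091965325325255687}{8420200839032} \approx -1.2968 \cdot 10^{5}$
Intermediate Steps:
$x = \frac{1}{100432}$ ($x = \frac{1}{473943 - 373511} = \frac{1}{100432} \approx 9.957 \cdot 10^{-6}$)
$\frac{1}{x + 309061} - \left(129684 - \frac{1}{-33693 + 66517}\right) = \frac{1}{\frac{1}{100432} + 309061} - \left(129684 - \frac{1}{-33693 + 66517}\right) = \frac{1}{\frac{31039614353}{100432}} - \left(129684 - \frac{1}{32824}\right) = \frac{100432}{31039614353} - \left(129684 - \frac{1}{32824}\right) = \frac{100432}{31039614353} - \frac{4256747615}{32824} = - \frac{1091965325325255687}{8420200839032}$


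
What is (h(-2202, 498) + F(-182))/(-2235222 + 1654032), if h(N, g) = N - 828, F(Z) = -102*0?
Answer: 101/19373 ≈ 0.0052134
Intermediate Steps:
F(Z) = 0
h(N, g) = -828 + N
(h(-2202, 498) + F(-182))/(-2235222 + 1654032) = ((-828 - 2202) + 0)/(-2235222 + 1654032) = (-3030 + 0)/(-581190) = -3030*(-1/581190) = 101/19373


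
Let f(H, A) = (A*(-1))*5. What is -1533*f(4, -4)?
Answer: -30660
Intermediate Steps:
f(H, A) = -5*A (f(H, A) = -A*5 = -5*A)
-1533*f(4, -4) = -(-7665)*(-4) = -1533*20 = -30660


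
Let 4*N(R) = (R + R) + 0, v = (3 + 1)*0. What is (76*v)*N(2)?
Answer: 0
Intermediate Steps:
v = 0 (v = 4*0 = 0)
N(R) = R/2 (N(R) = ((R + R) + 0)/4 = (2*R + 0)/4 = (2*R)/4 = R/2)
(76*v)*N(2) = (76*0)*((½)*2) = 0*1 = 0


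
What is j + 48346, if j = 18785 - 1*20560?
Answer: 46571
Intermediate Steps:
j = -1775 (j = 18785 - 20560 = -1775)
j + 48346 = -1775 + 48346 = 46571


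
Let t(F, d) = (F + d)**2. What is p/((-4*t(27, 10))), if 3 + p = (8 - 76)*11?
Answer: 751/5476 ≈ 0.13714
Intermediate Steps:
p = -751 (p = -3 + (8 - 76)*11 = -3 - 68*11 = -3 - 748 = -751)
p/((-4*t(27, 10))) = -751*(-1/(4*(27 + 10)**2)) = -751/((-4*37**2)) = -751/((-4*1369)) = -751/(-5476) = -751*(-1/5476) = 751/5476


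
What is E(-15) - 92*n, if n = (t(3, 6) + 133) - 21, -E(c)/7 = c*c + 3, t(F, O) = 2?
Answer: -12084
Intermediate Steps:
E(c) = -21 - 7*c² (E(c) = -7*(c*c + 3) = -7*(c² + 3) = -7*(3 + c²) = -21 - 7*c²)
n = 114 (n = (2 + 133) - 21 = 135 - 21 = 114)
E(-15) - 92*n = (-21 - 7*(-15)²) - 92*114 = (-21 - 7*225) - 10488 = (-21 - 1575) - 10488 = -1596 - 10488 = -12084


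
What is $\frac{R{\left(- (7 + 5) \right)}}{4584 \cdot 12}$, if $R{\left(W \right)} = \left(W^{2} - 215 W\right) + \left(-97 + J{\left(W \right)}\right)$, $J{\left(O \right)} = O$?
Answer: $\frac{2615}{55008} \approx 0.047539$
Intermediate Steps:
$R{\left(W \right)} = -97 + W^{2} - 214 W$ ($R{\left(W \right)} = \left(W^{2} - 215 W\right) + \left(-97 + W\right) = -97 + W^{2} - 214 W$)
$\frac{R{\left(- (7 + 5) \right)}}{4584 \cdot 12} = \frac{-97 + \left(- (7 + 5)\right)^{2} - 214 \left(- (7 + 5)\right)}{4584 \cdot 12} = \frac{-97 + \left(\left(-1\right) 12\right)^{2} - 214 \left(\left(-1\right) 12\right)}{55008} = \left(-97 + \left(-12\right)^{2} - -2568\right) \frac{1}{55008} = \left(-97 + 144 + 2568\right) \frac{1}{55008} = 2615 \cdot \frac{1}{55008} = \frac{2615}{55008}$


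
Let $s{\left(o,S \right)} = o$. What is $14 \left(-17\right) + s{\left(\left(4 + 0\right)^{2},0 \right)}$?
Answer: $-222$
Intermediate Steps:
$14 \left(-17\right) + s{\left(\left(4 + 0\right)^{2},0 \right)} = 14 \left(-17\right) + \left(4 + 0\right)^{2} = -238 + 4^{2} = -238 + 16 = -222$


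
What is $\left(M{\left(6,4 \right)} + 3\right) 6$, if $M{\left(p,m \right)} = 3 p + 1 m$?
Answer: $150$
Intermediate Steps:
$M{\left(p,m \right)} = m + 3 p$ ($M{\left(p,m \right)} = 3 p + m = m + 3 p$)
$\left(M{\left(6,4 \right)} + 3\right) 6 = \left(\left(4 + 3 \cdot 6\right) + 3\right) 6 = \left(\left(4 + 18\right) + 3\right) 6 = \left(22 + 3\right) 6 = 25 \cdot 6 = 150$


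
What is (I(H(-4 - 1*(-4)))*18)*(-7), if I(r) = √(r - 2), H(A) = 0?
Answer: -126*I*√2 ≈ -178.19*I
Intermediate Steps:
I(r) = √(-2 + r)
(I(H(-4 - 1*(-4)))*18)*(-7) = (√(-2 + 0)*18)*(-7) = (√(-2)*18)*(-7) = ((I*√2)*18)*(-7) = (18*I*√2)*(-7) = -126*I*√2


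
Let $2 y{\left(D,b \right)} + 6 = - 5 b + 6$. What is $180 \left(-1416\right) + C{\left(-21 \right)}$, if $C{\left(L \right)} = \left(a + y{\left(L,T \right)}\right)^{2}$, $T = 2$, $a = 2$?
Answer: $-254871$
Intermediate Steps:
$y{\left(D,b \right)} = - \frac{5 b}{2}$ ($y{\left(D,b \right)} = -3 + \frac{- 5 b + 6}{2} = -3 + \frac{6 - 5 b}{2} = -3 - \left(-3 + \frac{5 b}{2}\right) = - \frac{5 b}{2}$)
$C{\left(L \right)} = 9$ ($C{\left(L \right)} = \left(2 - 5\right)^{2} = \left(-3\right)^{2} = 9$)
$180 \left(-1416\right) + C{\left(-21 \right)} = 180 \left(-1416\right) + 9 = -254880 + 9 = -254871$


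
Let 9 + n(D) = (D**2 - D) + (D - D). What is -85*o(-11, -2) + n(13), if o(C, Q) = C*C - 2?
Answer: -9968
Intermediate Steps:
o(C, Q) = -2 + C**2 (o(C, Q) = C**2 - 2 = -2 + C**2)
n(D) = -9 + D**2 - D (n(D) = -9 + ((D**2 - D) + (D - D)) = -9 + ((D**2 - D) + 0) = -9 + (D**2 - D) = -9 + D**2 - D)
-85*o(-11, -2) + n(13) = -85*(-2 + (-11)**2) + (-9 + 13**2 - 1*13) = -85*(-2 + 121) + (-9 + 169 - 13) = -85*119 + 147 = -10115 + 147 = -9968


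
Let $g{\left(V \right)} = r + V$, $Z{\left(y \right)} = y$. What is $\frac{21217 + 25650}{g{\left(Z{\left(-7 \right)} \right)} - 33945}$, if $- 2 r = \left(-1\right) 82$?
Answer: $- \frac{46867}{33911} \approx -1.3821$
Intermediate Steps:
$r = 41$ ($r = - \frac{\left(-1\right) 82}{2} = \left(- \frac{1}{2}\right) \left(-82\right) = 41$)
$g{\left(V \right)} = 41 + V$
$\frac{21217 + 25650}{g{\left(Z{\left(-7 \right)} \right)} - 33945} = \frac{21217 + 25650}{\left(41 - 7\right) - 33945} = \frac{46867}{34 - 33945} = \frac{46867}{-33911} = 46867 \left(- \frac{1}{33911}\right) = - \frac{46867}{33911}$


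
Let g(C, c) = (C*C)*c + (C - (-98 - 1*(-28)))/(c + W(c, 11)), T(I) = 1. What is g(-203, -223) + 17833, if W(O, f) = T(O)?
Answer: -2036133695/222 ≈ -9.1718e+6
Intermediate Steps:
W(O, f) = 1
g(C, c) = c*C² + (70 + C)/(1 + c) (g(C, c) = (C*C)*c + (C - (-98 - 1*(-28)))/(c + 1) = C²*c + (C - (-98 + 28))/(1 + c) = c*C² + (C - 1*(-70))/(1 + c) = c*C² + (C + 70)/(1 + c) = c*C² + (70 + C)/(1 + c))
g(-203, -223) + 17833 = (70 - 203 - 223*(-203)² + (-203)²*(-223)²)/(1 - 223) + 17833 = (70 - 203 - 223*41209 + 41209*49729)/(-222) + 17833 = -(70 - 203 - 9189607 + 2049282361)/222 + 17833 = -1/222*2040092621 + 17833 = -2040092621/222 + 17833 = -2036133695/222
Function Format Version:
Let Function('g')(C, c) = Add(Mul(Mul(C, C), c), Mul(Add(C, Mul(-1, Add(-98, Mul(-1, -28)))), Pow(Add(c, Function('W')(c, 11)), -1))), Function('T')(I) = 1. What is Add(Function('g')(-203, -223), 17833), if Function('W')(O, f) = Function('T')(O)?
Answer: Rational(-2036133695, 222) ≈ -9.1718e+6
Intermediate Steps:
Function('W')(O, f) = 1
Function('g')(C, c) = Add(Mul(c, Pow(C, 2)), Mul(Pow(Add(1, c), -1), Add(70, C))) (Function('g')(C, c) = Add(Mul(Mul(C, C), c), Mul(Add(C, Mul(-1, Add(-98, Mul(-1, -28)))), Pow(Add(c, 1), -1))) = Add(Mul(Pow(C, 2), c), Mul(Add(C, Mul(-1, Add(-98, 28))), Pow(Add(1, c), -1))) = Add(Mul(c, Pow(C, 2)), Mul(Add(C, Mul(-1, -70)), Pow(Add(1, c), -1))) = Add(Mul(c, Pow(C, 2)), Mul(Add(C, 70), Pow(Add(1, c), -1))) = Add(Mul(c, Pow(C, 2)), Mul(Add(70, C), Pow(Add(1, c), -1))) = Add(Mul(c, Pow(C, 2)), Mul(Pow(Add(1, c), -1), Add(70, C))))
Add(Function('g')(-203, -223), 17833) = Add(Mul(Pow(Add(1, -223), -1), Add(70, -203, Mul(-223, Pow(-203, 2)), Mul(Pow(-203, 2), Pow(-223, 2)))), 17833) = Add(Mul(Pow(-222, -1), Add(70, -203, Mul(-223, 41209), Mul(41209, 49729))), 17833) = Add(Mul(Rational(-1, 222), Add(70, -203, -9189607, 2049282361)), 17833) = Add(Mul(Rational(-1, 222), 2040092621), 17833) = Add(Rational(-2040092621, 222), 17833) = Rational(-2036133695, 222)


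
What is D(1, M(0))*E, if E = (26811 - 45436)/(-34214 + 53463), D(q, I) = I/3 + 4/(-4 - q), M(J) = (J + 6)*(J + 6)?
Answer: -208600/19249 ≈ -10.837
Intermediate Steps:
M(J) = (6 + J)**2 (M(J) = (6 + J)*(6 + J) = (6 + J)**2)
D(q, I) = 4/(-4 - q) + I/3 (D(q, I) = I*(1/3) + 4/(-4 - q) = I/3 + 4/(-4 - q) = 4/(-4 - q) + I/3)
E = -18625/19249 ≈ -0.96758
D(1, M(0))*E = ((-12 + 4*(6 + 0)**2 + (6 + 0)**2*1)/(3*(4 + 1)))*(-18625/19249) = ((1/3)*(-12 + 4*6**2 + 6**2*1)/5)*(-18625/19249) = ((1/3)*(1/5)*(-12 + 4*36 + 36*1))*(-18625/19249) = ((1/3)*(1/5)*(-12 + 144 + 36))*(-18625/19249) = ((1/3)*(1/5)*168)*(-18625/19249) = (56/5)*(-18625/19249) = -208600/19249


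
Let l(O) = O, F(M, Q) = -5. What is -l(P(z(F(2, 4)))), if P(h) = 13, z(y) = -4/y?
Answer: -13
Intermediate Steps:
-l(P(z(F(2, 4)))) = -1*13 = -13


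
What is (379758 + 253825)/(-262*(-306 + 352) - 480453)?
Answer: -633583/492505 ≈ -1.2864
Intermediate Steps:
(379758 + 253825)/(-262*(-306 + 352) - 480453) = 633583/(-262*46 - 480453) = 633583/(-12052 - 480453) = 633583/(-492505) = 633583*(-1/492505) = -633583/492505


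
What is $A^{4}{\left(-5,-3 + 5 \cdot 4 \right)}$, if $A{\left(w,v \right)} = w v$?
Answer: $52200625$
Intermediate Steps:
$A{\left(w,v \right)} = v w$
$A^{4}{\left(-5,-3 + 5 \cdot 4 \right)} = \left(\left(-3 + 5 \cdot 4\right) \left(-5\right)\right)^{4} = \left(\left(-3 + 20\right) \left(-5\right)\right)^{4} = \left(17 \left(-5\right)\right)^{4} = \left(-85\right)^{4} = 52200625$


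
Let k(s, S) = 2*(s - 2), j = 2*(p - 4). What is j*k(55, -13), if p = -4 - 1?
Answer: -1908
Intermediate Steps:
p = -5
j = -18 (j = 2*(-5 - 4) = 2*(-9) = -18)
k(s, S) = -4 + 2*s (k(s, S) = 2*(-2 + s) = -4 + 2*s)
j*k(55, -13) = -18*(-4 + 2*55) = -18*(-4 + 110) = -18*106 = -1908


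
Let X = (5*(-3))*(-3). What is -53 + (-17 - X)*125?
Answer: -7803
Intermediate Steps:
X = 45 (X = -15*(-3) = 45)
-53 + (-17 - X)*125 = -53 + (-17 - 1*45)*125 = -53 + (-17 - 45)*125 = -53 - 62*125 = -53 - 7750 = -7803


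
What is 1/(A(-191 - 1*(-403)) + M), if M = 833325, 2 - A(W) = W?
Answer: 1/833115 ≈ 1.2003e-6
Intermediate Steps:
A(W) = 2 - W
1/(A(-191 - 1*(-403)) + M) = 1/((2 - (-191 - 1*(-403))) + 833325) = 1/((2 - (-191 + 403)) + 833325) = 1/((2 - 1*212) + 833325) = 1/((2 - 212) + 833325) = 1/(-210 + 833325) = 1/833115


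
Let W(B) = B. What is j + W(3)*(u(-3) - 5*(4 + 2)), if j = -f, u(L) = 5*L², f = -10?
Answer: 55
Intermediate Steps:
j = 10 (j = -1*(-10) = 10)
j + W(3)*(u(-3) - 5*(4 + 2)) = 10 + 3*(5*(-3)² - 5*(4 + 2)) = 10 + 3*(5*9 - 5*6) = 10 + 3*(45 - 30) = 10 + 3*15 = 10 + 45 = 55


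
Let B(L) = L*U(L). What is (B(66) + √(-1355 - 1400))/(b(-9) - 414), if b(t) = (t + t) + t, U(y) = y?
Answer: -484/49 - I*√2755/441 ≈ -9.8775 - 0.11902*I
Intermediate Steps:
B(L) = L² (B(L) = L*L = L²)
b(t) = 3*t (b(t) = 2*t + t = 3*t)
(B(66) + √(-1355 - 1400))/(b(-9) - 414) = (66² + √(-1355 - 1400))/(3*(-9) - 414) = (4356 + √(-2755))/(-27 - 414) = (4356 + I*√2755)/(-441) = (4356 + I*√2755)*(-1/441) = -484/49 - I*√2755/441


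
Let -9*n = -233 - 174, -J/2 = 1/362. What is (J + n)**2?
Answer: 5425500964/2653641 ≈ 2044.5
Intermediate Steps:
J = -1/181 (J = -2/362 = -2*1/362 = -1/181 ≈ -0.0055249)
n = 407/9 (n = -(-233 - 174)/9 = -1/9*(-407) = 407/9 ≈ 45.222)
(J + n)**2 = (-1/181 + 407/9)**2 = (73658/1629)**2 = 5425500964/2653641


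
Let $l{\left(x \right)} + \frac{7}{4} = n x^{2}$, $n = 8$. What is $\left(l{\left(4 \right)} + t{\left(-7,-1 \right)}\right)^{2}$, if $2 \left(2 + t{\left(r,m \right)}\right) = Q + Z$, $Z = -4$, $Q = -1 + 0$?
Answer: $\frac{237169}{16} \approx 14823.0$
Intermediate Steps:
$Q = -1$
$t{\left(r,m \right)} = - \frac{9}{2}$ ($t{\left(r,m \right)} = -2 + \frac{-1 - 4}{2} = -2 + \frac{1}{2} \left(-5\right) = -2 - \frac{5}{2} = - \frac{9}{2}$)
$l{\left(x \right)} = - \frac{7}{4} + 8 x^{2}$
$\left(l{\left(4 \right)} + t{\left(-7,-1 \right)}\right)^{2} = \left(\left(- \frac{7}{4} + 8 \cdot 4^{2}\right) - \frac{9}{2}\right)^{2} = \left(\left(- \frac{7}{4} + 8 \cdot 16\right) - \frac{9}{2}\right)^{2} = \left(\left(- \frac{7}{4} + 128\right) - \frac{9}{2}\right)^{2} = \left(\frac{505}{4} - \frac{9}{2}\right)^{2} = \left(\frac{487}{4}\right)^{2} = \frac{237169}{16}$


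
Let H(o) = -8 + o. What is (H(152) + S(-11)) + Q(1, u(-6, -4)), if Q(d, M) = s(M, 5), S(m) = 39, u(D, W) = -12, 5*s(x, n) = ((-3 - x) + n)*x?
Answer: 747/5 ≈ 149.40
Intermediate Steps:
s(x, n) = x*(-3 + n - x)/5 (s(x, n) = (((-3 - x) + n)*x)/5 = ((-3 + n - x)*x)/5 = (x*(-3 + n - x))/5 = x*(-3 + n - x)/5)
Q(d, M) = M*(2 - M)/5 (Q(d, M) = M*(-3 + 5 - M)/5 = M*(2 - M)/5)
(H(152) + S(-11)) + Q(1, u(-6, -4)) = ((-8 + 152) + 39) + (⅕)*(-12)*(2 - 1*(-12)) = (144 + 39) + (⅕)*(-12)*(2 + 12) = 183 + (⅕)*(-12)*14 = 183 - 168/5 = 747/5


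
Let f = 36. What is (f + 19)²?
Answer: 3025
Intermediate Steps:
(f + 19)² = (36 + 19)² = 55² = 3025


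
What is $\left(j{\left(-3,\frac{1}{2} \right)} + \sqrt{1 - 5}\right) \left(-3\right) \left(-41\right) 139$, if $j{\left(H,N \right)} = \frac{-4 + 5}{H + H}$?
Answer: $- \frac{5699}{2} + 34194 i \approx -2849.5 + 34194.0 i$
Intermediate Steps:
$j{\left(H,N \right)} = \frac{1}{2 H}$ ($j{\left(H,N \right)} = 1 \frac{1}{2 H} = \frac{1}{2 H}$)
$\left(j{\left(-3,\frac{1}{2} \right)} + \sqrt{1 - 5}\right) \left(-3\right) \left(-41\right) 139 = \left(\frac{1}{2 \left(-3\right)} + \sqrt{1 - 5}\right) \left(-3\right) \left(-41\right) 139 = \left(\frac{1}{2} \left(- \frac{1}{3}\right) + \sqrt{-4}\right) \left(-3\right) \left(-41\right) 139 = \left(- \frac{1}{6} + 2 i\right) \left(-3\right) \left(-41\right) 139 = \left(\frac{1}{2} - 6 i\right) \left(-41\right) 139 = \left(- \frac{41}{2} + 246 i\right) 139 = - \frac{5699}{2} + 34194 i$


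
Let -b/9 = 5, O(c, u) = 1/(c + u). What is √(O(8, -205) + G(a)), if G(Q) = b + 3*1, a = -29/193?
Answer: 5*I*√65207/197 ≈ 6.4811*I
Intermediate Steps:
b = -45 (b = -9*5 = -45)
a = -29/193 (a = -29*1/193 = -29/193 ≈ -0.15026)
G(Q) = -42 (G(Q) = -45 + 3*1 = -45 + 3 = -42)
√(O(8, -205) + G(a)) = √(1/(8 - 205) - 42) = √(1/(-197) - 42) = √(-1/197 - 42) = √(-8275/197) = 5*I*√65207/197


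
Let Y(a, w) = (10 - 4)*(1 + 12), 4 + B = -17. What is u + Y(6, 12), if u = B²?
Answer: 519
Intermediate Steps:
B = -21 (B = -4 - 17 = -21)
u = 441 (u = (-21)² = 441)
Y(a, w) = 78 (Y(a, w) = 6*13 = 78)
u + Y(6, 12) = 441 + 78 = 519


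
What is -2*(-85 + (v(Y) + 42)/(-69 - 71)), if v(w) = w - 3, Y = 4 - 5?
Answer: 5969/35 ≈ 170.54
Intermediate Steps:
Y = -1
v(w) = -3 + w
-2*(-85 + (v(Y) + 42)/(-69 - 71)) = -2*(-85 + ((-3 - 1) + 42)/(-69 - 71)) = -2*(-85 + (-4 + 42)/(-140)) = -2*(-85 + 38*(-1/140)) = -2*(-85 - 19/70) = -2*(-5969/70) = 5969/35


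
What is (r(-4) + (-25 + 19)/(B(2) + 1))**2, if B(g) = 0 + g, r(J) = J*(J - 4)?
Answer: 900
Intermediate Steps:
r(J) = J*(-4 + J)
B(g) = g
(r(-4) + (-25 + 19)/(B(2) + 1))**2 = (-4*(-4 - 4) + (-25 + 19)/(2 + 1))**2 = (-4*(-8) - 6/3)**2 = (32 - 6*1/3)**2 = (32 - 2)**2 = 30**2 = 900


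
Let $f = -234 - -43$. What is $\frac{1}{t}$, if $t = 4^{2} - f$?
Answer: $\frac{1}{207} \approx 0.0048309$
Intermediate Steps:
$f = -191$ ($f = -234 + 43 = -191$)
$t = 207$ ($t = 4^{2} - -191 = 16 + 191 = 207$)
$\frac{1}{t} = \frac{1}{207}$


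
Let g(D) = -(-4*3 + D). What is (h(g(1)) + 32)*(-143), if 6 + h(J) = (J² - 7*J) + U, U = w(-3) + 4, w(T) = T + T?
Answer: -9724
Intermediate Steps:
g(D) = 12 - D (g(D) = -(-12 + D) = 12 - D)
w(T) = 2*T
U = -2 (U = 2*(-3) + 4 = -6 + 4 = -2)
h(J) = -8 + J² - 7*J (h(J) = -6 + ((J² - 7*J) - 2) = -6 + (-2 + J² - 7*J) = -8 + J² - 7*J)
(h(g(1)) + 32)*(-143) = ((-8 + (12 - 1*1)² - 7*(12 - 1*1)) + 32)*(-143) = ((-8 + (12 - 1)² - 7*(12 - 1)) + 32)*(-143) = ((-8 + 11² - 7*11) + 32)*(-143) = ((-8 + 121 - 77) + 32)*(-143) = (36 + 32)*(-143) = 68*(-143) = -9724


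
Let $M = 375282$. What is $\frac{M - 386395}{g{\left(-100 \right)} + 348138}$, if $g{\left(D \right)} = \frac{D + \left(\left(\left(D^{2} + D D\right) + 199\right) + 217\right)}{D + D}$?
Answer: $- \frac{555650}{17401821} \approx -0.031931$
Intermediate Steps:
$g{\left(D \right)} = \frac{416 + D + 2 D^{2}}{2 D}$ ($g{\left(D \right)} = \frac{D + \left(\left(\left(D^{2} + D^{2}\right) + 199\right) + 217\right)}{2 D} = \left(D + \left(\left(2 D^{2} + 199\right) + 217\right)\right) \frac{1}{2 D} = \left(D + \left(\left(199 + 2 D^{2}\right) + 217\right)\right) \frac{1}{2 D} = \left(D + \left(416 + 2 D^{2}\right)\right) \frac{1}{2 D} = \left(416 + D + 2 D^{2}\right) \frac{1}{2 D} = \frac{416 + D + 2 D^{2}}{2 D}$)
$\frac{M - 386395}{g{\left(-100 \right)} + 348138} = \frac{375282 - 386395}{\left(\frac{1}{2} - 100 + \frac{208}{-100}\right) + 348138} = - \frac{11113}{\left(\frac{1}{2} - 100 + 208 \left(- \frac{1}{100}\right)\right) + 348138} = - \frac{11113}{\left(\frac{1}{2} - 100 - \frac{52}{25}\right) + 348138} = - \frac{11113}{- \frac{5079}{50} + 348138} = - \frac{11113}{\frac{17401821}{50}} = \left(-11113\right) \frac{50}{17401821} = - \frac{555650}{17401821}$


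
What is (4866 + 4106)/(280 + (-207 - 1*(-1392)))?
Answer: 8972/1465 ≈ 6.1242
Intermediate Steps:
(4866 + 4106)/(280 + (-207 - 1*(-1392))) = 8972/(280 + (-207 + 1392)) = 8972/(280 + 1185) = 8972/1465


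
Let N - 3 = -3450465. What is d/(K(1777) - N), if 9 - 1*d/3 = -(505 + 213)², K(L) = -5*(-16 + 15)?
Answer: 1546599/3450467 ≈ 0.44823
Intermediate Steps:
N = -3450462 (N = 3 - 3450465 = -3450462)
K(L) = 5 (K(L) = -5*(-1) = 5)
d = 1546599 (d = 27 - (-3)*(505 + 213)² = 27 - (-3)*718² = 27 - (-3)*515524 = 27 - 3*(-515524) = 27 + 1546572 = 1546599)
d/(K(1777) - N) = 1546599/(5 - 1*(-3450462)) = 1546599/(5 + 3450462) = 1546599/3450467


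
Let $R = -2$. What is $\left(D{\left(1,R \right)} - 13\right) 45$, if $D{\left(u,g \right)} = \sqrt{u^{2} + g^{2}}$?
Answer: $-585 + 45 \sqrt{5} \approx -484.38$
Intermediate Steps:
$D{\left(u,g \right)} = \sqrt{g^{2} + u^{2}}$
$\left(D{\left(1,R \right)} - 13\right) 45 = \left(\sqrt{\left(-2\right)^{2} + 1^{2}} - 13\right) 45 = \left(\sqrt{4 + 1} - 13\right) 45 = \left(\sqrt{5} - 13\right) 45 = \left(-13 + \sqrt{5}\right) 45 = -585 + 45 \sqrt{5}$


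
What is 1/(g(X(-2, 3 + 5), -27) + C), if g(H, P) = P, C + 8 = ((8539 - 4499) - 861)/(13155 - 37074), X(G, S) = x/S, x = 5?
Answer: -1407/49432 ≈ -0.028463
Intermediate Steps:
X(G, S) = 5/S
C = -11443/1407 (C = -8 + ((8539 - 4499) - 861)/(13155 - 37074) = -8 + (4040 - 861)/(-23919) = -8 + 3179*(-1/23919) = -8 - 187/1407 = -11443/1407 ≈ -8.1329)
1/(g(X(-2, 3 + 5), -27) + C) = 1/(-27 - 11443/1407) = 1/(-49432/1407) = -1407/49432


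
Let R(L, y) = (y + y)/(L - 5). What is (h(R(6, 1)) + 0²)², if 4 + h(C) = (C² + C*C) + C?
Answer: 36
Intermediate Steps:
R(L, y) = 2*y/(-5 + L) (R(L, y) = (2*y)/(-5 + L) = 2*y/(-5 + L))
h(C) = -4 + C + 2*C² (h(C) = -4 + ((C² + C*C) + C) = -4 + ((C² + C²) + C) = -4 + (2*C² + C) = -4 + (C + 2*C²) = -4 + C + 2*C²)
(h(R(6, 1)) + 0²)² = ((-4 + 2*1/(-5 + 6) + 2*(2*1/(-5 + 6))²) + 0²)² = ((-4 + 2*1/1 + 2*(2*1/1)²) + 0)² = ((-4 + 2*1*1 + 2*(2*1*1)²) + 0)² = ((-4 + 2 + 2*2²) + 0)² = ((-4 + 2 + 2*4) + 0)² = ((-4 + 2 + 8) + 0)² = (6 + 0)² = 6² = 36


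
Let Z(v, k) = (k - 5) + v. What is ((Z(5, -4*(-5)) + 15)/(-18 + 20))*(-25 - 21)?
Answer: -805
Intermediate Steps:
Z(v, k) = -5 + k + v (Z(v, k) = (-5 + k) + v = -5 + k + v)
((Z(5, -4*(-5)) + 15)/(-18 + 20))*(-25 - 21) = (((-5 - 4*(-5) + 5) + 15)/(-18 + 20))*(-25 - 21) = (((-5 + 20 + 5) + 15)/2)*(-46) = ((20 + 15)*(½))*(-46) = (35*(½))*(-46) = (35/2)*(-46) = -805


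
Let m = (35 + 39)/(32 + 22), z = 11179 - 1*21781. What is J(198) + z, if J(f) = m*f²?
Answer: 43122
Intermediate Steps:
z = -10602 (z = 11179 - 21781 = -10602)
m = 37/27 (m = 74/54 = 74*(1/54) = 37/27 ≈ 1.3704)
J(f) = 37*f²/27
J(198) + z = (37/27)*198² - 10602 = (37/27)*39204 - 10602 = 53724 - 10602 = 43122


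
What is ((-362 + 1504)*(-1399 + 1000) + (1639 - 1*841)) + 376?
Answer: -454484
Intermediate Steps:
((-362 + 1504)*(-1399 + 1000) + (1639 - 1*841)) + 376 = (1142*(-399) + (1639 - 841)) + 376 = (-455658 + 798) + 376 = -454860 + 376 = -454484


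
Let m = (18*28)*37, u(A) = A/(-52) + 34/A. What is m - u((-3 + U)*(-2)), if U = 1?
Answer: 484629/26 ≈ 18640.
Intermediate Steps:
u(A) = 34/A - A/52 (u(A) = A*(-1/52) + 34/A = -A/52 + 34/A = 34/A - A/52)
m = 18648 (m = 504*37 = 18648)
m - u((-3 + U)*(-2)) = 18648 - (34/(((-3 + 1)*(-2))) - (-3 + 1)*(-2)/52) = 18648 - (34/((-2*(-2))) - (-1)*(-2)/26) = 18648 - (34/4 - 1/52*4) = 18648 - (34*(¼) - 1/13) = 18648 - (17/2 - 1/13) = 18648 - 1*219/26 = 18648 - 219/26 = 484629/26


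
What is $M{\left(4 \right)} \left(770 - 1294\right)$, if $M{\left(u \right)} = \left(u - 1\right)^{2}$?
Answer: $-4716$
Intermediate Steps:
$M{\left(u \right)} = \left(-1 + u\right)^{2}$
$M{\left(4 \right)} \left(770 - 1294\right) = \left(-1 + 4\right)^{2} \left(770 - 1294\right) = 3^{2} \left(-524\right) = 9 \left(-524\right) = -4716$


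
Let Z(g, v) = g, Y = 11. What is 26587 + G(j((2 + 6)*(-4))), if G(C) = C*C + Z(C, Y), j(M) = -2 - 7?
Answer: 26659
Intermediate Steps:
j(M) = -9
G(C) = C + C**2 (G(C) = C*C + C = C**2 + C = C + C**2)
26587 + G(j((2 + 6)*(-4))) = 26587 - 9*(1 - 9) = 26587 - 9*(-8) = 26587 + 72 = 26659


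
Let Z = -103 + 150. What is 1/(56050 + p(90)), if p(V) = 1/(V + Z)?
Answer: 137/7678851 ≈ 1.7841e-5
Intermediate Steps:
Z = 47
p(V) = 1/(47 + V) (p(V) = 1/(V + 47) = 1/(47 + V))
1/(56050 + p(90)) = 1/(56050 + 1/(47 + 90)) = 1/(56050 + 1/137) = 1/(7678851/137) = 137/7678851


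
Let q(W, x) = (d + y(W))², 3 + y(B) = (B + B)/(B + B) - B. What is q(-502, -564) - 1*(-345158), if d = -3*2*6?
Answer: 560454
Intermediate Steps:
y(B) = -2 - B (y(B) = -3 + ((B + B)/(B + B) - B) = -3 + ((2*B)/((2*B)) - B) = -3 + ((2*B)*(1/(2*B)) - B) = -3 + (1 - B) = -2 - B)
d = -36 (d = -6*6 = -36)
q(W, x) = (-38 - W)² (q(W, x) = (-36 + (-2 - W))² = (-38 - W)²)
q(-502, -564) - 1*(-345158) = (38 - 502)² - 1*(-345158) = (-464)² + 345158 = 215296 + 345158 = 560454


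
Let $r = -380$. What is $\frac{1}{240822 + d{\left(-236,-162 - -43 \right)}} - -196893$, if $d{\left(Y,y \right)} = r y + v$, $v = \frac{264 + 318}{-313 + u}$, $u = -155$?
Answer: $\frac{4392914966925}{22311179} \approx 1.9689 \cdot 10^{5}$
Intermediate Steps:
$v = - \frac{97}{78}$ ($v = \frac{264 + 318}{-313 - 155} = \frac{582}{-468} = 582 \left(- \frac{1}{468}\right) = - \frac{97}{78} \approx -1.2436$)
$d{\left(Y,y \right)} = - \frac{97}{78} - 380 y$ ($d{\left(Y,y \right)} = - 380 y - \frac{97}{78} = - \frac{97}{78} - 380 y$)
$\frac{1}{240822 + d{\left(-236,-162 - -43 \right)}} - -196893 = \frac{1}{240822 - \left(\frac{97}{78} + 380 \left(-162 - -43\right)\right)} - -196893 = \frac{1}{240822 - \left(\frac{97}{78} + 380 \left(-162 + 43\right)\right)} + 196893 = \frac{1}{240822 - - \frac{3527063}{78}} + 196893 = \frac{1}{240822 + \left(- \frac{97}{78} + 45220\right)} + 196893 = \frac{1}{240822 + \frac{3527063}{78}} + 196893 = \frac{1}{\frac{22311179}{78}} + 196893 = \frac{78}{22311179} + 196893 = \frac{4392914966925}{22311179}$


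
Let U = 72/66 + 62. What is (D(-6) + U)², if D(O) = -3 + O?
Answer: 354025/121 ≈ 2925.8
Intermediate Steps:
U = 694/11 (U = 72*(1/66) + 62 = 12/11 + 62 = 694/11 ≈ 63.091)
(D(-6) + U)² = ((-3 - 6) + 694/11)² = (-9 + 694/11)² = (595/11)² = 354025/121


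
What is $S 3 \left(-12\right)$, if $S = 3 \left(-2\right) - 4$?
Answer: $360$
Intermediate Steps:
$S = -10$ ($S = -6 - 4 = -10$)
$S 3 \left(-12\right) = - 10 \cdot 3 \left(-12\right) = \left(-10\right) \left(-36\right) = 360$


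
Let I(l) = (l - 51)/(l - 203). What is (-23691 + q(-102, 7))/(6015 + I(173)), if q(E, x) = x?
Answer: -88815/22541 ≈ -3.9402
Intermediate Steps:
I(l) = (-51 + l)/(-203 + l)
(-23691 + q(-102, 7))/(6015 + I(173)) = (-23691 + 7)/(6015 + (-51 + 173)/(-203 + 173)) = -23684/(6015 + 122/(-30)) = -23684/(6015 - 1/30*122) = -23684/(6015 - 61/15) = -23684/90164/15 = -23684*15/90164 = -88815/22541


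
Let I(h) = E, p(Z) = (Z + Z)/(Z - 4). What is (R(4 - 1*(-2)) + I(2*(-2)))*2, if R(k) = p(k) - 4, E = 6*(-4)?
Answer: -44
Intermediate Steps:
p(Z) = 2*Z/(-4 + Z) (p(Z) = (2*Z)/(-4 + Z) = 2*Z/(-4 + Z))
E = -24
I(h) = -24
R(k) = -4 + 2*k/(-4 + k) (R(k) = 2*k/(-4 + k) - 4 = -4 + 2*k/(-4 + k))
(R(4 - 1*(-2)) + I(2*(-2)))*2 = (2*(8 - (4 - 1*(-2)))/(-4 + (4 - 1*(-2))) - 24)*2 = (2*(8 - (4 + 2))/(-4 + (4 + 2)) - 24)*2 = (2*(8 - 1*6)/(-4 + 6) - 24)*2 = (2*(8 - 6)/2 - 24)*2 = (2*(1/2)*2 - 24)*2 = (2 - 24)*2 = -22*2 = -44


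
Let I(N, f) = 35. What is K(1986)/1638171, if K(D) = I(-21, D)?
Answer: 35/1638171 ≈ 2.1365e-5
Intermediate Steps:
K(D) = 35
K(1986)/1638171 = 35/1638171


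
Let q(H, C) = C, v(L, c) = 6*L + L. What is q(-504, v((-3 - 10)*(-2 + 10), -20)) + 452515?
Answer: 451787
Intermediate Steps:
v(L, c) = 7*L
q(-504, v((-3 - 10)*(-2 + 10), -20)) + 452515 = 7*((-3 - 10)*(-2 + 10)) + 452515 = 7*(-13*8) + 452515 = 7*(-104) + 452515 = -728 + 452515 = 451787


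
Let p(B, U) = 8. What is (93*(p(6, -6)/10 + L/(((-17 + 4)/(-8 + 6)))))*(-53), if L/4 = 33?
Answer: -6762588/65 ≈ -1.0404e+5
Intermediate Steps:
L = 132 (L = 4*33 = 132)
(93*(p(6, -6)/10 + L/(((-17 + 4)/(-8 + 6)))))*(-53) = (93*(8/10 + 132/(((-17 + 4)/(-8 + 6)))))*(-53) = (93*(8*(⅒) + 132/((-13/(-2)))))*(-53) = (93*(⅘ + 132/((-13*(-½)))))*(-53) = (93*(⅘ + 132/(13/2)))*(-53) = (93*(⅘ + 132*(2/13)))*(-53) = (93*(⅘ + 264/13))*(-53) = (93*(1372/65))*(-53) = (127596/65)*(-53) = -6762588/65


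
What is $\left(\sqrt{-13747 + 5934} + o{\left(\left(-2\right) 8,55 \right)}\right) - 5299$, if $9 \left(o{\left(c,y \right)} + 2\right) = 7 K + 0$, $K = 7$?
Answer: $- \frac{47660}{9} + i \sqrt{7813} \approx -5295.6 + 88.391 i$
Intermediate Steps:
$o{\left(c,y \right)} = \frac{31}{9}$ ($o{\left(c,y \right)} = -2 + \frac{7 \cdot 7 + 0}{9} = -2 + \frac{49 + 0}{9} = -2 + \frac{1}{9} \cdot 49 = -2 + \frac{49}{9} = \frac{31}{9}$)
$\left(\sqrt{-13747 + 5934} + o{\left(\left(-2\right) 8,55 \right)}\right) - 5299 = \left(\sqrt{-13747 + 5934} + \frac{31}{9}\right) - 5299 = \left(\sqrt{-7813} + \frac{31}{9}\right) - 5299 = \left(i \sqrt{7813} + \frac{31}{9}\right) - 5299 = \left(\frac{31}{9} + i \sqrt{7813}\right) - 5299 = - \frac{47660}{9} + i \sqrt{7813}$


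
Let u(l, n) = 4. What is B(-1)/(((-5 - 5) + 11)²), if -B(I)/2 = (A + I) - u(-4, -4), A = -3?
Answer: 16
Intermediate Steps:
B(I) = 14 - 2*I (B(I) = -2*((-3 + I) - 1*4) = -2*((-3 + I) - 4) = -2*(-7 + I) = 14 - 2*I)
B(-1)/(((-5 - 5) + 11)²) = (14 - 2*(-1))/(((-5 - 5) + 11)²) = (14 + 2)/((-10 + 11)²) = 16/(1²) = 16/1 = 16*1 = 16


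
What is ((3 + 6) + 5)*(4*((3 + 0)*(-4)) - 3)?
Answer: -714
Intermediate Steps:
((3 + 6) + 5)*(4*((3 + 0)*(-4)) - 3) = (9 + 5)*(4*(3*(-4)) - 3) = 14*(4*(-12) - 3) = 14*(-48 - 3) = 14*(-51) = -714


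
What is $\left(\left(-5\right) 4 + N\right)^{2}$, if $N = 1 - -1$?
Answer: $324$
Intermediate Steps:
$N = 2$ ($N = 1 + 1 = 2$)
$\left(\left(-5\right) 4 + N\right)^{2} = \left(\left(-5\right) 4 + 2\right)^{2} = \left(-20 + 2\right)^{2} = \left(-18\right)^{2} = 324$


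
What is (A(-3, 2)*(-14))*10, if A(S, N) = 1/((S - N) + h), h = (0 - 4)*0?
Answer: 28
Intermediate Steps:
h = 0 (h = -4*0 = 0)
A(S, N) = 1/(S - N) (A(S, N) = 1/((S - N) + 0) = 1/(S - N))
(A(-3, 2)*(-14))*10 = (-14/(-3 - 1*2))*10 = (-14/(-3 - 2))*10 = (-14/(-5))*10 = -1/5*(-14)*10 = (14/5)*10 = 28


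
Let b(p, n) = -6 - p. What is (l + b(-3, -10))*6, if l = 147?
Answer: 864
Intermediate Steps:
(l + b(-3, -10))*6 = (147 + (-6 - 1*(-3)))*6 = (147 + (-6 + 3))*6 = (147 - 3)*6 = 144*6 = 864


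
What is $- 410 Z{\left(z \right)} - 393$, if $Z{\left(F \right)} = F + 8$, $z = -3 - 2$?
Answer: $-1623$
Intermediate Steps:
$z = -5$
$Z{\left(F \right)} = 8 + F$
$- 410 Z{\left(z \right)} - 393 = - 410 \left(8 - 5\right) - 393 = \left(-410\right) 3 - 393 = -1230 - 393 = -1623$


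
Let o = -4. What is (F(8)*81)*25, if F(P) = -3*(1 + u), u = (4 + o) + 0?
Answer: -6075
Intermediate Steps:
u = 0 (u = (4 - 4) + 0 = 0 + 0 = 0)
F(P) = -3 (F(P) = -3*(1 + 0) = -3*1 = -3)
(F(8)*81)*25 = -3*81*25 = -243*25 = -6075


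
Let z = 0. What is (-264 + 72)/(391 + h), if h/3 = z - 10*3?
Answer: -192/301 ≈ -0.63787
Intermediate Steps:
h = -90 (h = 3*(0 - 10*3) = 3*(0 - 30) = 3*(-30) = -90)
(-264 + 72)/(391 + h) = (-264 + 72)/(391 - 90) = -192/301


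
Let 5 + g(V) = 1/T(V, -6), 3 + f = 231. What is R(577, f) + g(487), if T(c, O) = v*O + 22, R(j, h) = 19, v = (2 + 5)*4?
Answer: 2043/146 ≈ 13.993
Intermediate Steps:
f = 228 (f = -3 + 231 = 228)
v = 28 (v = 7*4 = 28)
T(c, O) = 22 + 28*O (T(c, O) = 28*O + 22 = 22 + 28*O)
g(V) = -731/146 (g(V) = -5 + 1/(22 + 28*(-6)) = -5 + 1/(22 - 168) = -5 + 1/(-146) = -5 - 1/146 = -731/146)
R(577, f) + g(487) = 19 - 731/146 = 2043/146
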